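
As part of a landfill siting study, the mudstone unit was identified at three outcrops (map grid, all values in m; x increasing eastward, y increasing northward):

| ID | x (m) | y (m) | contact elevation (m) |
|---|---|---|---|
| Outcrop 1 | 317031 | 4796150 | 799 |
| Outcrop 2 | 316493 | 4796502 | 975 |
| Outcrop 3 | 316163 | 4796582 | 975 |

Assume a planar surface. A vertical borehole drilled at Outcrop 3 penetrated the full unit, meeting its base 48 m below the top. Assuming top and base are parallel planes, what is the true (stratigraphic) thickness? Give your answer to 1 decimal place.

Let the plane be z = a·x + b·y + c.
Outcrop 2−Outcrop 1: −538a + 352b = 176;  Outcrop 3−Outcrop 1: −868a + 432b = 176.
Solving gives a = 0.19256, b = 0.79431.
|∇z| = √(a²+b²) = 0.81732, so dip δ = arctan(0.81732) = 39.26°.
True thickness = vertical thickness × cos δ = 48 × cos 39.26° = 37.2 m.

37.2 m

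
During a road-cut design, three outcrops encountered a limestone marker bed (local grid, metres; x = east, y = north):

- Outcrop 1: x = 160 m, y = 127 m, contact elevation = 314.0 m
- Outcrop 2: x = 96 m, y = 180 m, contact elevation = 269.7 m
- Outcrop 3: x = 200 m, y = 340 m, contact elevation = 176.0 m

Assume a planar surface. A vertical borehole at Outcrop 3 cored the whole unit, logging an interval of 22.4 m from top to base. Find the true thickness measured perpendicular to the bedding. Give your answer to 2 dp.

18.47 m

Let the plane be z = a·x + b·y + c.
Outcrop 2−Outcrop 1: −64a + 53b = −44.3;  Outcrop 3−Outcrop 1: 40a + 213b = −138.
Solving gives a = 0.13471, b = −0.67318.
|∇z| = √(a²+b²) = 0.68653, so dip δ = arctan(0.68653) = 34.47°.
True thickness = vertical thickness × cos δ = 22.4 × cos 34.47° = 18.47 m.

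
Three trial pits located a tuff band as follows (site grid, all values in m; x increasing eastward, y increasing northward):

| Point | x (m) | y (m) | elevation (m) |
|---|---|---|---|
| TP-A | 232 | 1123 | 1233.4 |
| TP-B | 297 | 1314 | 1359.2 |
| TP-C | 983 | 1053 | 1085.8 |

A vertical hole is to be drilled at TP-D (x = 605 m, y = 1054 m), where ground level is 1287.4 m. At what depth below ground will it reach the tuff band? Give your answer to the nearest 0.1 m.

Let the plane be z = a·x + b·y + c.
TP-B−TP-A: 65a + 191b = 125.8;  TP-C−TP-A: 751a − 70b = −147.6.
Solving gives a = −0.130992, b = 0.703217.
Then c = 1233.4 − a·232 − b·1123 = 474.08.
At (605, 1054): z_contact = −79.25 + 741.19 + 474.08 = 1136.02 m.
Depth below ground = 1287.4 − 1136.02 = 151.4 m.

151.4 m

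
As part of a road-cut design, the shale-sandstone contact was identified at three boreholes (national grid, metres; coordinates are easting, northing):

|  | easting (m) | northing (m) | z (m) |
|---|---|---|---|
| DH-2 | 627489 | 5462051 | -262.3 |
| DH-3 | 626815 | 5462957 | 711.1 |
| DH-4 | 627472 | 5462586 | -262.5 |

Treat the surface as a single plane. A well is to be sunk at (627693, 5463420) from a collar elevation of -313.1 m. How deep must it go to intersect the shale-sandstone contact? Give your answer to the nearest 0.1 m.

Two edge vectors: DH-2→DH-3 = (-674, 906, 973.4), DH-2→DH-4 = (-17, 535, -0.2).
Normal n = (DH-2→DH-3) × (DH-2→DH-4) = (-520950.2, -16682.6, -345188).
So ∂z/∂easting = −n_x/n_z = −1.509178187 and ∂z/∂northing = −n_y/n_z = −0.048329027.
Intercept c from DH-2: -262.3 + 946992.71 + 263975.61 = 1210706.02.
At (627693, 5463420): z_contact = −947300.58 − 264041.77 + 1210706.02 = -636.33 m.
Depth below ground = -313.1 − (-636.33) = 323.2 m.

323.2 m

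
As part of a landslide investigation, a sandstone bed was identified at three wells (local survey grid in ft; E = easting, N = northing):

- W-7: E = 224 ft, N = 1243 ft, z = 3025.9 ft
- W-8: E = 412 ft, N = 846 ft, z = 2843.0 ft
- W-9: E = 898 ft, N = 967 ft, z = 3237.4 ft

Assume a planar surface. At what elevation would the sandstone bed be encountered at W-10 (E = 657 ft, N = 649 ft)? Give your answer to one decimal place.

Two edge vectors: W-7→W-8 = (188, -397, -182.9), W-7→W-9 = (674, -276, 211.5).
Normal n = (W-7→W-8) × (W-7→W-9) = (-134445.9, -163036.6, 215690).
So ∂z/∂E = −n_x/n_z = 0.623329 and ∂z/∂N = −n_y/n_z = 0.755884.
Intercept c from W-7: 3025.9 − 139.63 − 939.56 = 1946.71.
At (657, 649): z = 409.5 + 490.6 + 1946.71 = 2846.8 ft.

2846.8 ft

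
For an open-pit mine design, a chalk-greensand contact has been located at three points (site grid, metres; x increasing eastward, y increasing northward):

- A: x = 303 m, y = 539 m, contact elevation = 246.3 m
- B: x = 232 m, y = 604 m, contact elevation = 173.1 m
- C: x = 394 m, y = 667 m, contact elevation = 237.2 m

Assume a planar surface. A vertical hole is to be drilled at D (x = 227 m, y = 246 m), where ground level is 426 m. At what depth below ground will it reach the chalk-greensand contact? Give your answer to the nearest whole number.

81 m

Let the plane be z = a·x + b·y + c.
B−A: −71a + 65b = −73.2;  C−A: 91a + 128b = −9.1.
Solving gives a = 0.58509, b = −0.48706.
Then c = 246.3 − a·303 − b·539 = 331.54.
At (227, 246): z_contact = 132.8 − 119.8 + 331.54 = 344.5 m.
Depth below ground = 426 − 344.5 = 81 m.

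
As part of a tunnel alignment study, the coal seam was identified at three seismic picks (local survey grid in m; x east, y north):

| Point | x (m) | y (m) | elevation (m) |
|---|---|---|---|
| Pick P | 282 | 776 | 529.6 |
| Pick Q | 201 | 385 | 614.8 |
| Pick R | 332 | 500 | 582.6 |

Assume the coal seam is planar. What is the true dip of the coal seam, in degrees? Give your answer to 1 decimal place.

12.1°

Let the plane be z = a·x + b·y + c.
Pick Q−Pick P: −81a − 391b = 85.2;  Pick R−Pick P: 50a − 276b = 53.
Solving gives a = −0.06663, b = −0.20410.
Gradient magnitude |∇z| = √(a² + b²) = √(0.00444 + 0.04166) = 0.21470.
True dip = arctan(0.21470) = 12.1°, dipping toward NNE (azimuth ≈ 018°).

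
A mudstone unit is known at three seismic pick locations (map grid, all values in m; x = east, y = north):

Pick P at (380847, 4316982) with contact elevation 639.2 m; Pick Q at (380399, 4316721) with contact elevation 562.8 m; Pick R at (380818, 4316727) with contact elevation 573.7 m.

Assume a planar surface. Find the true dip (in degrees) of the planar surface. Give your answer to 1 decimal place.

14.3°

Let the plane be z = a·x + b·y + c.
Pick Q−Pick P: −448a − 261b = −76.4;  Pick R−Pick P: −29a − 255b = −65.5.
Solving gives a = 0.02237, b = 0.25432.
Gradient magnitude |∇z| = √(a² + b²) = √(0.00050 + 0.06468) = 0.25530.
True dip = arctan(0.25530) = 14.3°, dipping toward S (azimuth ≈ 185°).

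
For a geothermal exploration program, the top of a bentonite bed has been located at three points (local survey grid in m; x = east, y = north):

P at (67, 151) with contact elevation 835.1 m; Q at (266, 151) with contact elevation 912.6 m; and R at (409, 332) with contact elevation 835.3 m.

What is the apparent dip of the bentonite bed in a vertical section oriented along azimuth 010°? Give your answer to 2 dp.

Let the plane be z = a·x + b·y + c.
Q−P: 199a + 0b = 77.5;  R−P: 342a + 181b = 0.2.
Solving gives a = 0.38945, b = −0.73476.
Unit vector along 010° is (sin 10°, cos 10°) = (0.1736, 0.9848).
Slope in that direction = a·(0.1736) + b·(0.9848) = −0.65597.
Apparent dip = arctan|0.65597| = 33.26° (true dip is 39.7°, so apparent ≤ true as expected).

33.26°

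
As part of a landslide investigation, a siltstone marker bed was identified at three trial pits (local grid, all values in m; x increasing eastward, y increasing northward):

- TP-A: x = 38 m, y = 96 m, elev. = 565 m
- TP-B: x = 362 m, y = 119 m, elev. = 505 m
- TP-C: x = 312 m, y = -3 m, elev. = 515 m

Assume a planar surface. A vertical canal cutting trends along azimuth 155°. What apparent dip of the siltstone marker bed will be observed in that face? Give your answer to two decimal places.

4.14°

Two edge vectors: TP-A→TP-B = (324, 23, -60), TP-A→TP-C = (274, -99, -50).
Normal n = (TP-A→TP-B) × (TP-A→TP-C) = (-7090, -240, -38378).
So ∂z/∂x = −n_x/n_z = −0.18474 and ∂z/∂y = −n_y/n_z = −0.00625.
Unit vector along 155° is (sin 155°, cos 155°) = (0.4226, -0.9063).
Slope in that direction = a·(0.4226) + b·(-0.9063) = −0.07241.
Apparent dip = arctan|0.07241| = 4.14° (true dip is 10.5°, so apparent ≤ true as expected).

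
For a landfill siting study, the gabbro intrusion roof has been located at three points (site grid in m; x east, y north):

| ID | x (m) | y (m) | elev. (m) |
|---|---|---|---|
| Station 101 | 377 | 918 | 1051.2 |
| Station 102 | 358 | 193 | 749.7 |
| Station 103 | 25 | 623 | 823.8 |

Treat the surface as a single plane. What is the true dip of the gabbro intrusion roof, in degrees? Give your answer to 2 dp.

Two edge vectors: Station 101→Station 102 = (-19, -725, -301.5), Station 101→Station 103 = (-352, -295, -227.4).
Normal n = (Station 101→Station 102) × (Station 101→Station 103) = (75922.5, 101807.4, -249595).
So ∂z/∂x = −n_x/n_z = 0.30418 and ∂z/∂y = −n_y/n_z = 0.40789.
Gradient magnitude |∇z| = √(a² + b²) = √(0.09253 + 0.16637) = 0.50882.
True dip = arctan(0.50882) = 26.97°, dipping toward SW (azimuth ≈ 217°).

26.97°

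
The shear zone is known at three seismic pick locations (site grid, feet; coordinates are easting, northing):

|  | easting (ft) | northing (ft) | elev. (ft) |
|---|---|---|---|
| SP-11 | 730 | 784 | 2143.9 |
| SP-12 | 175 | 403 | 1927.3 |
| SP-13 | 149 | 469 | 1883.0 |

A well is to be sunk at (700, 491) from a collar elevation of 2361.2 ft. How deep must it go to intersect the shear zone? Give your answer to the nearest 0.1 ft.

Let the plane be z = a·easting + b·northing + c.
SP-12−SP-11: −555a − 381b = −216.6;  SP-13−SP-11: −581a − 315b = −260.9.
Solving gives a = 0.66989, b = −0.40732.
Then c = 2143.9 − a·730 − b·784 = 1974.22.
At (700, 491): z_contact = 468.92 − 199.99 + 1974.22 = 2243.15 ft.
Depth below ground = 2361.2 − 2243.15 = 118.1 ft.

118.1 ft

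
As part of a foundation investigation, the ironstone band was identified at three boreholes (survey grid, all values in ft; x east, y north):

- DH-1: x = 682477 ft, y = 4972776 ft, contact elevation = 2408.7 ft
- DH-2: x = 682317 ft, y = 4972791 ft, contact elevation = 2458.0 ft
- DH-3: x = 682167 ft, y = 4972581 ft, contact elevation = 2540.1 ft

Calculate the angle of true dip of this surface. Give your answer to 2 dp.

Let the plane be z = a·x + b·y + c.
DH-2−DH-1: −160a + 15b = 49.3;  DH-3−DH-1: −310a − 195b = 131.4.
Solving gives a = −0.32314, b = −0.16014.
Gradient magnitude |∇z| = √(a² + b²) = √(0.10442 + 0.02564) = 0.36064.
True dip = arctan(0.36064) = 19.83°, dipping toward ENE (azimuth ≈ 064°).

19.83°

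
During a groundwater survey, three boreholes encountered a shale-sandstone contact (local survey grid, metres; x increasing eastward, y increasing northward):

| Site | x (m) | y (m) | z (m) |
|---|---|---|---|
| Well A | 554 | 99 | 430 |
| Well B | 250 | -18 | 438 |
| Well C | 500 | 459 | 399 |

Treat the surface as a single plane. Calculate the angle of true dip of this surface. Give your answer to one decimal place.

Two edge vectors: Well A→Well B = (-304, -117, 8), Well A→Well C = (-54, 360, -31).
Normal n = (Well A→Well B) × (Well A→Well C) = (747, -9856, -115758).
So ∂z/∂x = −n_x/n_z = 0.00645 and ∂z/∂y = −n_y/n_z = −0.08514.
Gradient magnitude |∇z| = √(a² + b²) = √(0.00004 + 0.00725) = 0.08539.
True dip = arctan(0.08539) = 4.9°, dipping toward N (azimuth ≈ 356°).

4.9°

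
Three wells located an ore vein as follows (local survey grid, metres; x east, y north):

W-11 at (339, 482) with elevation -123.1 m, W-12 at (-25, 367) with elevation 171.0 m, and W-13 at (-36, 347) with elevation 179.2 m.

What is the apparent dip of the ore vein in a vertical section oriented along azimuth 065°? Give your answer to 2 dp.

36.00°

Two edge vectors: W-11→W-12 = (-364, -115, 294.1), W-11→W-13 = (-375, -135, 302.3).
Normal n = (W-11→W-12) × (W-11→W-13) = (4939, -250.3, 6015).
So ∂z/∂x = −n_x/n_z = −0.82111 and ∂z/∂y = −n_y/n_z = 0.04161.
Unit vector along 065° is (sin 65°, cos 65°) = (0.9063, 0.4226).
Slope in that direction = a·(0.9063) + b·(0.4226) = −0.72660.
Apparent dip = arctan|0.72660| = 36.00° (true dip is 39.4°, so apparent ≤ true as expected).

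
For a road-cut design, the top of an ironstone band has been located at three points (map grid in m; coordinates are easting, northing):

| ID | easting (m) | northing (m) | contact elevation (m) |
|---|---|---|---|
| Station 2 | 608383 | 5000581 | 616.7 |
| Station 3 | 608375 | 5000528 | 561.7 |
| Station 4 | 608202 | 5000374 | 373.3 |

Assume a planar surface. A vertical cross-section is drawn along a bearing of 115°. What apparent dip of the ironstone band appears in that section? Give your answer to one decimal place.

Two edge vectors: Station 2→Station 3 = (-8, -53, -55), Station 2→Station 4 = (-181, -207, -243.4).
Normal n = (Station 2→Station 3) × (Station 2→Station 4) = (1515.2, 8007.8, -7937).
So ∂z/∂easting = −n_x/n_z = 0.19090 and ∂z/∂northing = −n_y/n_z = 1.00892.
Unit vector along 115° is (sin 115°, cos 115°) = (0.9063, -0.4226).
Slope in that direction = a·(0.9063) + b·(-0.4226) = −0.25337.
Apparent dip = arctan|0.25337| = 14.2° (true dip is 45.8°, so apparent ≤ true as expected).

14.2°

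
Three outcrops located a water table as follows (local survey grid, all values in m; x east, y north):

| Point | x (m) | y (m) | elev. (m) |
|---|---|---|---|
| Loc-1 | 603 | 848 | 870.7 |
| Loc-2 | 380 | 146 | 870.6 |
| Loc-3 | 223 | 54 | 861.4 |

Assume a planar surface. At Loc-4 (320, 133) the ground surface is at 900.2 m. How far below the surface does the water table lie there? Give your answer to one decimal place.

33.6 m

Let the plane be z = a·x + b·y + c.
Loc-2−Loc-1: −223a − 702b = −0.1;  Loc-3−Loc-1: −380a − 794b = −9.3.
Solving gives a = 0.07190, b = −0.02270.
Then c = 870.7 − a·603 − b·848 = 846.59.
At (320, 133): z_contact = 23.01 − 3.02 + 846.59 = 866.58 m.
Depth below ground = 900.2 − 866.58 = 33.6 m.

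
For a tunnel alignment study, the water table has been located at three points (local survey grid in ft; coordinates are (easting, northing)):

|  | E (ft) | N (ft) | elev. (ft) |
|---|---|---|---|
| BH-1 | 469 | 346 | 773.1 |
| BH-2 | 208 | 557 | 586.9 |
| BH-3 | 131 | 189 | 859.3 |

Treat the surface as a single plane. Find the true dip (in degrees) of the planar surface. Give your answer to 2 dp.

Let the plane be z = a·E + b·N + c.
BH-2−BH-1: −261a + 211b = −186.2;  BH-3−BH-1: −338a − 157b = 86.2.
Solving gives a = 0.09836, b = −0.76080.
Gradient magnitude |∇z| = √(a² + b²) = √(0.00967 + 0.57881) = 0.76713.
True dip = arctan(0.76713) = 37.49°, dipping toward N (azimuth ≈ 353°).

37.49°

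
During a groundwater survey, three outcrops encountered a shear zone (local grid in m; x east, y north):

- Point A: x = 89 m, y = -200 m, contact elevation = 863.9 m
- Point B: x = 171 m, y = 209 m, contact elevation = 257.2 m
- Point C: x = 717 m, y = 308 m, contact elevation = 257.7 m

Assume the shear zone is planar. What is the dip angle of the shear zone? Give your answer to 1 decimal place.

Two edge vectors: Point A→Point B = (82, 409, -606.7), Point A→Point C = (628, 508, -606.2).
Normal n = (Point A→Point B) × (Point A→Point C) = (60267.8, -331299.2, -215196).
So ∂z/∂x = −n_x/n_z = 0.28006 and ∂z/∂y = −n_y/n_z = −1.53952.
Gradient magnitude |∇z| = √(a² + b²) = √(0.07843 + 2.37013) = 1.56479.
True dip = arctan(1.56479) = 57.4°, dipping toward N (azimuth ≈ 350°).

57.4°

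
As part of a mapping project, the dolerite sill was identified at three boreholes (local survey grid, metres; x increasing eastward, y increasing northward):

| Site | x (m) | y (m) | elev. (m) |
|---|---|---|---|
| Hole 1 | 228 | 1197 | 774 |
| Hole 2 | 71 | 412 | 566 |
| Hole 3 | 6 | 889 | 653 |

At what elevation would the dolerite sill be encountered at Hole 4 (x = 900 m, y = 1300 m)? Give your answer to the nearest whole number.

961 m

Let the plane be z = a·x + b·y + c.
Hole 2−Hole 1: −157a − 785b = −208;  Hole 3−Hole 1: −222a − 308b = −121.
Solving gives a = 0.24557, b = 0.21585.
Then c = 774 − a·228 − b·1197 = 459.63.
At (900, 1300): z = 221.0 + 280.6 + 459.63 = 961.3 m.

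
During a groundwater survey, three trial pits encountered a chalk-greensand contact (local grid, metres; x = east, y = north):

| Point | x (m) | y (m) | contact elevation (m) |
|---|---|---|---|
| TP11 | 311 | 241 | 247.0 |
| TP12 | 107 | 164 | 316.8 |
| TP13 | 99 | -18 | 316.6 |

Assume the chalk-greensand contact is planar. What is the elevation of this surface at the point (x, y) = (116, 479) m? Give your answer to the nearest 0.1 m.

318.8 m

Let the plane be z = a·x + b·y + c.
TP12−TP11: −204a − 77b = 69.8;  TP13−TP11: −212a − 259b = 69.6.
Solving gives a = −0.34835, b = 0.01641.
Then c = 247 − a·311 − b·241 = 351.38.
At (116, 479): z = −40.4 + 7.9 + 351.38 = 318.8 m.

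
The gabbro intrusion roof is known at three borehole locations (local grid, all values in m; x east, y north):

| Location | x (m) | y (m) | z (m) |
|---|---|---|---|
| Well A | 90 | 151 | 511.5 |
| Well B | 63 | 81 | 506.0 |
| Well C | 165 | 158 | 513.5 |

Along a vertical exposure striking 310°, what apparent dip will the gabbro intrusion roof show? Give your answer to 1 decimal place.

Let the plane be z = a·x + b·y + c.
Well B−Well A: −27a − 70b = −5.5;  Well C−Well A: 75a + 7b = 2.
Solving gives a = 0.02006, b = 0.07084.
Unit vector along 310° is (sin 310°, cos 310°) = (-0.7660, 0.6428).
Slope in that direction = a·(-0.7660) + b·(0.6428) = 0.03017.
Apparent dip = arctan|0.03017| = 1.7° (true dip is 4.2°, so apparent ≤ true as expected).

1.7°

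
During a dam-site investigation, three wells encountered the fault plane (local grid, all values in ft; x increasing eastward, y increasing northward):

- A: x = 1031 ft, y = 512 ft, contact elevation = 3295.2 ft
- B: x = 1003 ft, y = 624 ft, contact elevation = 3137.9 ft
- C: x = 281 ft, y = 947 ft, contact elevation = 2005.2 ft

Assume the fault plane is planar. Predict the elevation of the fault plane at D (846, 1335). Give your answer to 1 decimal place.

Two edge vectors: A→B = (-28, 112, -157.3), A→C = (-750, 435, -1290).
Normal n = (A→B) × (A→C) = (-76054.5, 81855, 71820).
So ∂z/∂x = −n_x/n_z = 1.058960 and ∂z/∂y = −n_y/n_z = −1.139724.
Intercept c from A: 3295.2 − 1091.79 + 583.54 = 2786.95.
At (846, 1335): z = 895.9 − 1521.5 + 2786.95 = 2161.3 ft.

2161.3 ft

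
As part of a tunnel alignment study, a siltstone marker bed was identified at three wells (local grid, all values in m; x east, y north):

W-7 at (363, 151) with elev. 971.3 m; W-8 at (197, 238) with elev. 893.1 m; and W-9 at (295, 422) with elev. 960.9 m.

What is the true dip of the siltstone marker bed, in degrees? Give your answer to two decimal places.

Two edge vectors: W-7→W-8 = (-166, 87, -78.2), W-7→W-9 = (-68, 271, -10.4).
Normal n = (W-7→W-8) × (W-7→W-9) = (20287.4, 3591.2, -39070).
So ∂z/∂x = −n_x/n_z = 0.51926 and ∂z/∂y = −n_y/n_z = 0.09192.
Gradient magnitude |∇z| = √(a² + b²) = √(0.26963 + 0.00845) = 0.52733.
True dip = arctan(0.52733) = 27.80°, dipping toward W (azimuth ≈ 260°).

27.80°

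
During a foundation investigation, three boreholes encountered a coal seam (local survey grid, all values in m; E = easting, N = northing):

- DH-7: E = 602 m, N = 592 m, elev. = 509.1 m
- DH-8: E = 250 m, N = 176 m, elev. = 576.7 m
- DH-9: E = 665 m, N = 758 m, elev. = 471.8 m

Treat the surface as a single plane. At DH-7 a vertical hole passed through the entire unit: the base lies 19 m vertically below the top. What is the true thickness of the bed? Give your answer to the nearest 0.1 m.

18.2 m

Let the plane be z = a·E + b·N + c.
DH-8−DH-7: −352a − 416b = 67.6;  DH-9−DH-7: 63a + 166b = −37.3.
Solving gives a = 0.13329, b = −0.27529.
|∇z| = √(a²+b²) = 0.30586, so dip δ = arctan(0.30586) = 17.01°.
True thickness = vertical thickness × cos δ = 19 × cos 17.01° = 18.2 m.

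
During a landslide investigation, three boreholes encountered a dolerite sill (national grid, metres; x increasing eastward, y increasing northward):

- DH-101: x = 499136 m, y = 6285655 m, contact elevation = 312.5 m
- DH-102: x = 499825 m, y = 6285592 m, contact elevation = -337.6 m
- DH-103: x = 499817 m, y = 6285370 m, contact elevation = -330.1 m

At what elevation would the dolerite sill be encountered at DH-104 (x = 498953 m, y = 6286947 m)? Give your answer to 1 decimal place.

Let the plane be z = a·x + b·y + c.
DH-102−DH-101: 689a − 63b = −650.1;  DH-103−DH-101: 681a − 285b = −642.6.
Solving gives a = −0.943521523, b = 0.000216992.
Then c = 312.5 − a·499136 − b·6285655 = 469894.12.
At (498953, 6286947): z = −470772.9 + 1364.2 + 469894.12 = 485.4 m.

485.4 m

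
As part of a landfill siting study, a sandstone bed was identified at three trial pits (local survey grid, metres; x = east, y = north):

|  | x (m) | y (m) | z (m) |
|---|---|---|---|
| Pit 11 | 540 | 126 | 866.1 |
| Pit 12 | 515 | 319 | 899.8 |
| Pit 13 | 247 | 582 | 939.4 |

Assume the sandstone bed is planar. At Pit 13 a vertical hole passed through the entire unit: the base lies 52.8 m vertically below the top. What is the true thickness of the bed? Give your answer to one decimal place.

52.0 m

Let the plane be z = a·x + b·y + c.
Pit 12−Pit 11: −25a + 193b = 33.7;  Pit 13−Pit 11: −293a + 456b = 73.3.
Solving gives a = 0.02703, b = 0.17811.
|∇z| = √(a²+b²) = 0.18015, so dip δ = arctan(0.18015) = 10.21°.
True thickness = vertical thickness × cos δ = 52.8 × cos 10.21° = 52.0 m.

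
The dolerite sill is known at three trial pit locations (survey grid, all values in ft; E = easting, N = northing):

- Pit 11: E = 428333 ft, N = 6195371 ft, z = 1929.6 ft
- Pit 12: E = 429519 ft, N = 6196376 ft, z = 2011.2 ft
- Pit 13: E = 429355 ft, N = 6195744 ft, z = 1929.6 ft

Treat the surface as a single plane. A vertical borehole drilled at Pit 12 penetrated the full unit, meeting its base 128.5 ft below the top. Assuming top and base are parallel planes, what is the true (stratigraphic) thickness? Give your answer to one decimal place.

127.0 ft

Let the plane be z = a·E + b·N + c.
Pit 12−Pit 11: 1186a + 1005b = 81.6;  Pit 13−Pit 11: 1022a + 373b = 0.
Solving gives a = −0.05205, b = 0.14262.
|∇z| = √(a²+b²) = 0.15182, so dip δ = arctan(0.15182) = 8.63°.
True thickness = vertical thickness × cos δ = 128.5 × cos 8.63° = 127.0 ft.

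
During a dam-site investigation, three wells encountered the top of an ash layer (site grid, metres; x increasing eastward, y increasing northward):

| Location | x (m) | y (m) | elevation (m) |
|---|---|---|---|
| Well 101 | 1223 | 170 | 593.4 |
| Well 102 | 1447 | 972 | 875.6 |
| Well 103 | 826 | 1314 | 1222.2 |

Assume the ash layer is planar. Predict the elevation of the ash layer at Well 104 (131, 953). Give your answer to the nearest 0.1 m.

1282.8 m

Two edge vectors: Well 101→Well 102 = (224, 802, 282.2), Well 101→Well 103 = (-397, 1144, 628.8).
Normal n = (Well 101→Well 102) × (Well 101→Well 103) = (181460.8, -252884.6, 574650).
So ∂z/∂x = −n_x/n_z = −0.315776 and ∂z/∂y = −n_y/n_z = 0.440067.
Intercept c from Well 101: 593.4 + 386.19 − 74.81 = 904.78.
At (131, 953): z = −41.4 + 419.4 + 904.78 = 1282.8 m.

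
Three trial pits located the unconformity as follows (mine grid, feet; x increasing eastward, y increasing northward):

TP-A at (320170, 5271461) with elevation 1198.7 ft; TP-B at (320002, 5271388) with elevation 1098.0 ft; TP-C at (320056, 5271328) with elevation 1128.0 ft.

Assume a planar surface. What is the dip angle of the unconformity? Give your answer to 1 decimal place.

Let the plane be z = a·x + b·y + c.
TP-B−TP-A: −168a − 73b = −100.7;  TP-C−TP-A: −114a − 133b = −70.7.
Solving gives a = 0.58708, b = 0.02837.
Gradient magnitude |∇z| = √(a² + b²) = √(0.34466 + 0.00080) = 0.58776.
True dip = arctan(0.58776) = 30.4°, dipping toward W (azimuth ≈ 267°).

30.4°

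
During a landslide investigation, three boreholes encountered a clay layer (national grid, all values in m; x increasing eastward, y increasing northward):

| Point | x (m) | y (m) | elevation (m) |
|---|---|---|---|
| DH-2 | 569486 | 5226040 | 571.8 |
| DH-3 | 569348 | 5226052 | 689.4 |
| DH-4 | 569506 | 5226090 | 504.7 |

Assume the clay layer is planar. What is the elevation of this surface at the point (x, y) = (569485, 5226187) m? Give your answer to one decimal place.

Two edge vectors: DH-2→DH-3 = (-138, 12, 117.6), DH-2→DH-4 = (20, 50, -67.1).
Normal n = (DH-2→DH-3) × (DH-2→DH-4) = (-6685.2, -6907.8, -7140).
So ∂z/∂x = −n_x/n_z = −0.936302521 and ∂z/∂y = −n_y/n_z = −0.967478992.
Intercept c from DH-2: 571.8 + 533211.18 + 5056083.91 = 5589866.89.
At (569485, 5226187): z = −533210.2 − 5056226.1 + 5589866.89 = 430.5 m.

430.5 m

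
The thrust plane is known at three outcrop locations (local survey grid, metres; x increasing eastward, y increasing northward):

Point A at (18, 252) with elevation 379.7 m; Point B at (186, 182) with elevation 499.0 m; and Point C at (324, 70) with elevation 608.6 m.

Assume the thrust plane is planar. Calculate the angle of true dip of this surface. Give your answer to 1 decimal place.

33.3°

Let the plane be z = a·x + b·y + c.
Point B−Point A: 168a − 70b = 119.3;  Point C−Point A: 306a − 182b = 228.9.
Solving gives a = 0.62141, b = −0.21291.
Gradient magnitude |∇z| = √(a² + b²) = √(0.38615 + 0.04533) = 0.65687.
True dip = arctan(0.65687) = 33.3°, dipping toward WNW (azimuth ≈ 289°).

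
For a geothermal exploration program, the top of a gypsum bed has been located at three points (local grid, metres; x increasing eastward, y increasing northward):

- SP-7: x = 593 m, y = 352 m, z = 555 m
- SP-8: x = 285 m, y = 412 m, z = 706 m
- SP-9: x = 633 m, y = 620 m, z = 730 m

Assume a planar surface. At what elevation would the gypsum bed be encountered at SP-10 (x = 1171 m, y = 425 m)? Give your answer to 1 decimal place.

Two edge vectors: SP-7→SP-8 = (-308, 60, 151), SP-7→SP-9 = (40, 268, 175).
Normal n = (SP-7→SP-8) × (SP-7→SP-9) = (-29968, 59940, -84944).
So ∂z/∂x = −n_x/n_z = −0.352797 and ∂z/∂y = −n_y/n_z = 0.705641.
Intercept c from SP-7: 555 + 209.21 − 248.39 = 515.82.
At (1171, 425): z = −413.1 + 299.9 + 515.82 = 402.6 m.

402.6 m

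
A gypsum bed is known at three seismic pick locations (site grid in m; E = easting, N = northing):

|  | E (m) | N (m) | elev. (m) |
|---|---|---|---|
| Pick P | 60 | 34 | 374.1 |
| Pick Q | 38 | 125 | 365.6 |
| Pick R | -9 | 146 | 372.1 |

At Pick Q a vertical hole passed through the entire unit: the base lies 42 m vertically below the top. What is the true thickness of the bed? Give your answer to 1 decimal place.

40.8 m

Let the plane be z = a·E + b·N + c.
Pick Q−Pick P: −22a + 91b = −8.5;  Pick R−Pick P: −69a + 112b = −2.
Solving gives a = −0.20183, b = −0.14220.
|∇z| = √(a²+b²) = 0.24690, so dip δ = arctan(0.24690) = 13.87°.
True thickness = vertical thickness × cos δ = 42 × cos 13.87° = 40.8 m.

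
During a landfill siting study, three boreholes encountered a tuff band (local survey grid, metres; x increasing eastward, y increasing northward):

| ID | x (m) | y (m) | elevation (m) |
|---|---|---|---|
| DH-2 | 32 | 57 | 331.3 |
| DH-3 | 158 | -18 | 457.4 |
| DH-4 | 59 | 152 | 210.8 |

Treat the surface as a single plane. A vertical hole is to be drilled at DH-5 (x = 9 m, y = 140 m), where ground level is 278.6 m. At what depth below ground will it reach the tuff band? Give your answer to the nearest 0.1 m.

62.4 m

Let the plane be z = a·x + b·y + c.
DH-3−DH-2: 126a − 75b = 126.1;  DH-4−DH-2: 27a + 95b = −120.5.
Solving gives a = 0.21022, b = −1.32817.
Then c = 331.3 − a·32 − b·57 = 400.28.
At (9, 140): z_contact = 1.89 − 185.94 + 400.28 = 216.23 m.
Depth below ground = 278.6 − 216.23 = 62.4 m.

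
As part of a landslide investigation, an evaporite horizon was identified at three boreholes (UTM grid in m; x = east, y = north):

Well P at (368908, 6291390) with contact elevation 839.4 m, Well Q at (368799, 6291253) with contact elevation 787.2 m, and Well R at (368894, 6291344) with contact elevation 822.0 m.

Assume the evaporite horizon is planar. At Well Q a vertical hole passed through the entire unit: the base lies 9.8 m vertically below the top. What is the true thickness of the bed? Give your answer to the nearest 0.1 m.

Let the plane be z = a·x + b·y + c.
Well Q−Well P: −109a − 137b = −52.2;  Well R−Well P: −14a − 46b = −17.4.
Solving gives a = 0.00562, b = 0.37655.
|∇z| = √(a²+b²) = 0.37659, so dip δ = arctan(0.37659) = 20.64°.
True thickness = vertical thickness × cos δ = 9.8 × cos 20.64° = 9.2 m.

9.2 m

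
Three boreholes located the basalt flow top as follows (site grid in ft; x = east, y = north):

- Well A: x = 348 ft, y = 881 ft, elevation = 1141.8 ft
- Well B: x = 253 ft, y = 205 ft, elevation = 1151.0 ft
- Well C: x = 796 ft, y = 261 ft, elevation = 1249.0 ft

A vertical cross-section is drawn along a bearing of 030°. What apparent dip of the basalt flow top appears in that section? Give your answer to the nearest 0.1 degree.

3.3°

Two edge vectors: Well A→Well B = (-95, -676, 9.2), Well A→Well C = (448, -620, 107.2).
Normal n = (Well A→Well B) × (Well A→Well C) = (-66763.2, 14305.6, 361748).
So ∂z/∂x = −n_x/n_z = 0.18456 and ∂z/∂y = −n_y/n_z = −0.03955.
Unit vector along 030° is (sin 30°, cos 30°) = (0.5000, 0.8660).
Slope in that direction = a·(0.5000) + b·(0.8660) = 0.05803.
Apparent dip = arctan|0.05803| = 3.3° (true dip is 10.7°, so apparent ≤ true as expected).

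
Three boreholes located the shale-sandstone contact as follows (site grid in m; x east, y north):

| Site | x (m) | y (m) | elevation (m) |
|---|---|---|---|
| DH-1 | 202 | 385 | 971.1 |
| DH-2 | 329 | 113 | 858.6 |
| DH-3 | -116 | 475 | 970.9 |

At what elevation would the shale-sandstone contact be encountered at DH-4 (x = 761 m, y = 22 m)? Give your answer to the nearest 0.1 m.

Let the plane be z = a·x + b·y + c.
DH-2−DH-1: 127a − 272b = −112.5;  DH-3−DH-1: −318a + 90b = −0.2.
Solving gives a = 0.13561, b = 0.47692.
Then c = 971.1 − a·202 − b·385 = 760.09.
At (761, 22): z = 103.2 + 10.5 + 760.09 = 873.8 m.

873.8 m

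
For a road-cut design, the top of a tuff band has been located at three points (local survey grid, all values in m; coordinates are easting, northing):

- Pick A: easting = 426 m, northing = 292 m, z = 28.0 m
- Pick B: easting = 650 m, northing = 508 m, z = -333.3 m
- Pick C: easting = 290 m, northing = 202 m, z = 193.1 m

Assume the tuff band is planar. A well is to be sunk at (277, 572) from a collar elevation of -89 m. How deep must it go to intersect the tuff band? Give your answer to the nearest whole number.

201 m

Let the plane be z = a·easting + b·northing + c.
Pick B−Pick A: 224a + 216b = −361.3;  Pick C−Pick A: −136a − 90b = 165.1.
Solving gives a = −0.34121, b = −1.31884.
Then c = 28 − a·426 − b·292 = 558.46.
At (277, 572): z_contact = −94.5 − 754.4 + 558.46 = -290.4 m.
Depth below ground = -89 − (-290.4) = 201 m.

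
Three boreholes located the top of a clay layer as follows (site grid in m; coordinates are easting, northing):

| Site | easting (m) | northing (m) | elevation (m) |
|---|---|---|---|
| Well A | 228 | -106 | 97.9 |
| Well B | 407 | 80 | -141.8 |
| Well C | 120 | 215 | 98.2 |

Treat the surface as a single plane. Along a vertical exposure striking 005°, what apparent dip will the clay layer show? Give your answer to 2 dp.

22.70°

Two edge vectors: Well A→Well B = (179, 186, -239.7), Well A→Well C = (-108, 321, 0.3).
Normal n = (Well A→Well B) × (Well A→Well C) = (76999.5, 25833.9, 77547).
So ∂z/∂easting = −n_x/n_z = −0.99294 and ∂z/∂northing = −n_y/n_z = −0.33314.
Unit vector along 005° is (sin 5°, cos 5°) = (0.0872, 0.9962).
Slope in that direction = a·(0.0872) + b·(0.9962) = −0.41841.
Apparent dip = arctan|0.41841| = 22.70° (true dip is 46.3°, so apparent ≤ true as expected).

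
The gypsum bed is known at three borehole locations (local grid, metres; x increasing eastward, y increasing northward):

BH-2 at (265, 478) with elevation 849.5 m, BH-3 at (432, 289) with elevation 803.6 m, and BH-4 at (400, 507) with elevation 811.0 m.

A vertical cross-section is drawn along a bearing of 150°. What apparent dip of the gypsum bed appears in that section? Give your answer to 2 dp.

Two edge vectors: BH-2→BH-3 = (167, -189, -45.9), BH-2→BH-4 = (135, 29, -38.5).
Normal n = (BH-2→BH-3) × (BH-2→BH-4) = (8607.6, 233, 30358).
So ∂z/∂x = −n_x/n_z = −0.28354 and ∂z/∂y = −n_y/n_z = −0.00768.
Unit vector along 150° is (sin 150°, cos 150°) = (0.5000, -0.8660).
Slope in that direction = a·(0.5000) + b·(-0.8660) = −0.13512.
Apparent dip = arctan|0.13512| = 7.70° (true dip is 15.8°, so apparent ≤ true as expected).

7.70°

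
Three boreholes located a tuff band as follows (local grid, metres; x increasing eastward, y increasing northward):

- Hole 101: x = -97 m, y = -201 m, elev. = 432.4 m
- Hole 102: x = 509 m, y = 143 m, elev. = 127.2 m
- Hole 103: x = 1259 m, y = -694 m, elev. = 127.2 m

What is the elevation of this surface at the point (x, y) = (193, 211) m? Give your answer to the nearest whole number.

212 m

Let the plane be z = a·x + b·y + c.
Hole 102−Hole 101: 606a + 344b = −305.2;  Hole 103−Hole 101: 1356a − 493b = −305.2.
Solving gives a = −0.33383, b = −0.29913.
Then c = 432.4 − a·-97 − b·-201 = 339.89.
At (193, 211): z = −64.4 − 63.1 + 339.89 = 212.3 m.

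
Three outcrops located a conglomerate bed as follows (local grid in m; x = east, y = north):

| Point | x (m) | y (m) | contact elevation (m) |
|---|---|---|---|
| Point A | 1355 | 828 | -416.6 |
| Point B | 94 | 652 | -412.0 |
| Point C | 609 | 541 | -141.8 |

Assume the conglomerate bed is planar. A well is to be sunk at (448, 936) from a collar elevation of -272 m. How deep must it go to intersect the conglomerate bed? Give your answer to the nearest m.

490 m

Let the plane be z = a·x + b·y + c.
Point B−Point A: −1261a − 176b = 4.6;  Point C−Point A: −746a − 287b = 274.8.
Solving gives a = 0.20400, b = −1.48775.
Then c = -416.6 − a·1355 − b·828 = 538.84.
At (448, 936): z_contact = 91.4 − 1392.5 + 538.84 = -762.3 m.
Depth below ground = -272 − (-762.3) = 490 m.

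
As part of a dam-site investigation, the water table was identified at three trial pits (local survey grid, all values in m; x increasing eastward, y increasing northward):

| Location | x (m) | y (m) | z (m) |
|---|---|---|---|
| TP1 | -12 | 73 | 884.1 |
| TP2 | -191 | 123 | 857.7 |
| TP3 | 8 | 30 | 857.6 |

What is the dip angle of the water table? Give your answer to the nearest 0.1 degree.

Let the plane be z = a·x + b·y + c.
TP2−TP1: −179a + 50b = −26.4;  TP3−TP1: 20a − 43b = −26.5.
Solving gives a = 0.36736, b = 0.78714.
Gradient magnitude |∇z| = √(a² + b²) = √(0.13495 + 0.61959) = 0.86865.
True dip = arctan(0.86865) = 41.0°, dipping toward SSW (azimuth ≈ 205°).

41.0°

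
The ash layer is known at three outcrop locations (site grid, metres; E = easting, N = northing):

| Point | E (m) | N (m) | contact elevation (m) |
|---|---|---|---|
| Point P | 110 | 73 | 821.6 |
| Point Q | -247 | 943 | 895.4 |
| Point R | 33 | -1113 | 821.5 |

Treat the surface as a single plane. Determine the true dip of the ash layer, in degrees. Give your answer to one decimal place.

10.1°

Let the plane be z = a·E + b·N + c.
Point Q−Point P: −357a + 870b = 73.8;  Point R−Point P: −77a − 1186b = −0.1.
Solving gives a = −0.17831, b = 0.01166.
Gradient magnitude |∇z| = √(a² + b²) = √(0.03179 + 0.00014) = 0.17869.
True dip = arctan(0.17869) = 10.1°, dipping toward E (azimuth ≈ 094°).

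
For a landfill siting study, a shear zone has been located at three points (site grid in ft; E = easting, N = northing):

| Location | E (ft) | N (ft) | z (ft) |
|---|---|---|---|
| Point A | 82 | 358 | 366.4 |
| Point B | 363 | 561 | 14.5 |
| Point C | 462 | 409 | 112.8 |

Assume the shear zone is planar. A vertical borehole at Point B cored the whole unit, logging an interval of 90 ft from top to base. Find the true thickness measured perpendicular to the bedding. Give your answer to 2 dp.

59.68 ft

Let the plane be z = a·E + b·N + c.
Point B−Point A: 281a + 203b = −351.9;  Point C−Point A: 380a + 51b = −253.6.
Solving gives a = −0.53390, b = −0.99445.
|∇z| = √(a²+b²) = 1.12871, so dip δ = arctan(1.12871) = 48.46°.
True thickness = vertical thickness × cos δ = 90 × cos 48.46° = 59.68 ft.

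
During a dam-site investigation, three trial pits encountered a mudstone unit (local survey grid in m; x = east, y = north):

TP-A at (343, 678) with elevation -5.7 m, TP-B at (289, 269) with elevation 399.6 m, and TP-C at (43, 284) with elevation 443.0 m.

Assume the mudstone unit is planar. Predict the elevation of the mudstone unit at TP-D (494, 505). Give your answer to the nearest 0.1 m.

Two edge vectors: TP-A→TP-B = (-54, -409, 405.3), TP-A→TP-C = (-300, -394, 448.7).
Normal n = (TP-A→TP-B) × (TP-A→TP-C) = (-23830.1, -97360.2, -101424).
So ∂z/∂x = −n_x/n_z = −0.23496 and ∂z/∂y = −n_y/n_z = −0.95993.
Intercept c from TP-A: -5.7 + 80.59 + 650.83 = 725.72.
At (494, 505): z = −116.1 − 484.8 + 725.72 = 124.9 m.

124.9 m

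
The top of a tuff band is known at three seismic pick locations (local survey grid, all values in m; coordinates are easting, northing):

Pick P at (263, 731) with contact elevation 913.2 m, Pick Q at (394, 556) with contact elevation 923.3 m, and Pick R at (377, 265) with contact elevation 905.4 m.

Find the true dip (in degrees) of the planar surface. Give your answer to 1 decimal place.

Let the plane be z = a·easting + b·northing + c.
Pick Q−Pick P: 131a − 175b = 10.1;  Pick R−Pick P: 114a − 466b = −7.8.
Solving gives a = 0.14774, b = 0.05288.
Gradient magnitude |∇z| = √(a² + b²) = √(0.02183 + 0.00280) = 0.15692.
True dip = arctan(0.15692) = 8.9°, dipping toward WSW (azimuth ≈ 250°).

8.9°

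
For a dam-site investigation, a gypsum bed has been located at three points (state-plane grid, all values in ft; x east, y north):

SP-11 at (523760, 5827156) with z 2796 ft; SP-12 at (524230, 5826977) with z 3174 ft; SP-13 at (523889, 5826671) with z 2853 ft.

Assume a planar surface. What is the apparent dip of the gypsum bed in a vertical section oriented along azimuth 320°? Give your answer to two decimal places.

Let the plane be z = a·x + b·y + c.
SP-12−SP-11: 470a − 179b = 378;  SP-13−SP-11: 129a − 485b = 57.
Solving gives a = 0.84510, b = 0.10725.
Unit vector along 320° is (sin 320°, cos 320°) = (-0.6428, 0.7660).
Slope in that direction = a·(-0.6428) + b·(0.7660) = −0.46106.
Apparent dip = arctan|0.46106| = 24.75° (true dip is 40.4°, so apparent ≤ true as expected).

24.75°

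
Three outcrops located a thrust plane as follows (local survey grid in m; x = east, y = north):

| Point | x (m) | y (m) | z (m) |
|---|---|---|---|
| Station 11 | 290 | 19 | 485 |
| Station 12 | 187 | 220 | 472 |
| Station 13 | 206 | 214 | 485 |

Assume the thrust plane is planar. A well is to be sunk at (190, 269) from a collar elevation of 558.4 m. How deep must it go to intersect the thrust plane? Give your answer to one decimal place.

67.3 m

Two edge vectors: Station 11→Station 12 = (-103, 201, -13), Station 11→Station 13 = (-84, 195, 0).
Normal n = (Station 11→Station 12) × (Station 11→Station 13) = (2535, 1092, -3201).
So ∂z/∂x = −n_x/n_z = 0.79194 and ∂z/∂y = −n_y/n_z = 0.34114.
Intercept c from Station 11: 485 − 229.66 − 6.48 = 248.86.
At (190, 269): z_contact = 150.47 + 91.77 + 248.86 = 491.09 m.
Depth below ground = 558.4 − 491.09 = 67.3 m.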